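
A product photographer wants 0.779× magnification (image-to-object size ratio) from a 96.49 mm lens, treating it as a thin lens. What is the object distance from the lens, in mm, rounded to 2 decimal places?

With m = dᵢ/dₒ and 1/f = 1/dₒ + 1/dᵢ, substituting dᵢ = m·dₒ gives 1/f = (1 + 1/m)/dₒ, hence dₒ = f·(1 + 1/m).
dₒ = 96.49 × (1 + 1/0.779) = 96.49 × 2.28370 ≈ 220.354 mm.

220.35 mm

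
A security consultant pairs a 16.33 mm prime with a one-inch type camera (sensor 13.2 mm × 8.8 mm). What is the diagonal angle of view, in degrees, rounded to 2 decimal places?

51.82°

Sensor diagonal = √(13.2² + 8.8²) = √251.6800 ≈ 15.8644 mm.
Angle of view α = 2·arctan(d/2f) with d = 15.8644 mm and f = 16.33 mm.
d/2f = 0.48574; arctan(0.48574) ≈ 25.9079°, so α ≈ 51.8158°.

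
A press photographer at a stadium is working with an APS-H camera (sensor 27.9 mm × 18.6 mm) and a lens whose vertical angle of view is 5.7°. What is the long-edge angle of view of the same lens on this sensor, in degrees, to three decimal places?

8.541°

From the vertical AOV: f = 18.6 / (2·tan(2.85°)) = 18.6 / 0.09957 ≈ 186.8109 mm.
Long-edge AOV = 2·arctan(27.9 / (2 × 186.8109)) = 2·arctan(0.07467) ≈ 8.5412°.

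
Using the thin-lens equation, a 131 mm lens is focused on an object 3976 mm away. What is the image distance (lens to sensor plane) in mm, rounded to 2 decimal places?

135.46 mm

1/dᵢ = 1/f − 1/dₒ = 1/131 − 1/3976 = 0.0073821 mm⁻¹.
dᵢ = 1/0.0073821 ≈ 135.4632 mm.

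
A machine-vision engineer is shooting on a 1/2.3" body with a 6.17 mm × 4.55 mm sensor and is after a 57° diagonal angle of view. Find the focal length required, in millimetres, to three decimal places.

7.060 mm

Sensor diagonal = √(6.17² + 4.55²) = √58.7714 ≈ 7.6663 mm.
From α = 2·arctan(d/2f) we get f = d / (2·tan(α/2)).
With d = 7.6663 mm and α/2 = 28.5°, tan(α/2) ≈ 0.54296, so f ≈ 7.6663 / 1.08591 ≈ 7.0597 mm.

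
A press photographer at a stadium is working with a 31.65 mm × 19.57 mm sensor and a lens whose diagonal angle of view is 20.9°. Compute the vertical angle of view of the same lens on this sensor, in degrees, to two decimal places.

11.08°

Sensor diagonal = √(31.65² + 19.57²) = √1384.7074 ≈ 37.2117 mm.
From the diagonal AOV: f = 37.2117 / (2·tan(10.45°)) = 37.2117 / 0.36887 ≈ 100.8793 mm.
Vertical AOV = 2·arctan(19.57 / (2 × 100.8793)) = 2·arctan(0.09700) ≈ 11.0804°.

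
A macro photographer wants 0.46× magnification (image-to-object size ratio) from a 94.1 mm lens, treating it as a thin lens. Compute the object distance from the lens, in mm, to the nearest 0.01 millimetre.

298.67 mm

With m = dᵢ/dₒ and 1/f = 1/dₒ + 1/dᵢ, substituting dᵢ = m·dₒ gives 1/f = (1 + 1/m)/dₒ, hence dₒ = f·(1 + 1/m).
dₒ = 94.1 × (1 + 1/0.46) = 94.1 × 3.17391 ≈ 298.665 mm.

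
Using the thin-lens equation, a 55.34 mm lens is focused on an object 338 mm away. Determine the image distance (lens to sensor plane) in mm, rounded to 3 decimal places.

1/dᵢ = 1/f − 1/dₒ = 1/55.34 − 1/338 = 0.0151115 mm⁻¹.
dᵢ = 1/0.0151115 ≈ 66.1746 mm.

66.175 mm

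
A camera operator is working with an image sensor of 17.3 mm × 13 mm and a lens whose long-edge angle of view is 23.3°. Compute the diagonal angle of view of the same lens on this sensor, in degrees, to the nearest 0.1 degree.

From the long-edge AOV: f = 17.3 / (2·tan(11.65°)) = 17.3 / 0.41236 ≈ 41.9536 mm.
Sensor diagonal = √(17.3² + 13²) = √468.2900 ≈ 21.6400 mm.
Diagonal AOV = 2·arctan(21.6400 / (2 × 41.9536)) = 2·arctan(0.25790) ≈ 28.9233°.

28.9°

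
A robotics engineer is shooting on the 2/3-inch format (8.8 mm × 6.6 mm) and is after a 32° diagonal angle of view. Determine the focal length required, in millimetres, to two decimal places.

Sensor diagonal = √(8.8² + 6.6²) = √121.0000 ≈ 11.0000 mm.
From α = 2·arctan(d/2f) we get f = d / (2·tan(α/2)).
With d = 11.0000 mm and α/2 = 16°, tan(α/2) ≈ 0.28675, so f ≈ 11.0000 / 0.57349 ≈ 19.1808 mm.

19.18 mm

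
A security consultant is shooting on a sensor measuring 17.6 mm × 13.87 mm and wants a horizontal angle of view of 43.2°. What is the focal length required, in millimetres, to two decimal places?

22.23 mm

From α = 2·arctan(w/2f) we get f = w / (2·tan(α/2)).
With w = 17.6 mm and α/2 = 21.6°, tan(α/2) ≈ 0.39593, so f ≈ 17.6 / 0.79186 ≈ 22.2263 mm.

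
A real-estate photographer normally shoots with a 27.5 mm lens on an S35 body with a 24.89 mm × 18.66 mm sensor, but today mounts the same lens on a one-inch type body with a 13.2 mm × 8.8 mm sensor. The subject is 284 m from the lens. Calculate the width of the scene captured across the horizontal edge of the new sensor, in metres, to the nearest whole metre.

136 m

The focal length stays 27.5 mm; the relevant sensor dimension is now w = 13.2 mm. Object distance dₒ = 284 m = 284000 mm.
Thin-lens field width W = w·(dₒ − f)/f = 13.2 × (284000 − 27.5)/27.5 ≈ 136306.800 mm = 136.307 m.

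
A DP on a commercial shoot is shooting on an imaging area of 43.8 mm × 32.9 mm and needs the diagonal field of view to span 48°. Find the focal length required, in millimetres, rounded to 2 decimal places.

61.52 mm

Sensor diagonal = √(43.8² + 32.9²) = √3000.8500 ≈ 54.7800 mm.
From α = 2·arctan(d/2f) we get f = d / (2·tan(α/2)).
With d = 54.7800 mm and α/2 = 24°, tan(α/2) ≈ 0.44523, so f ≈ 54.7800 / 0.89046 ≈ 61.5190 mm.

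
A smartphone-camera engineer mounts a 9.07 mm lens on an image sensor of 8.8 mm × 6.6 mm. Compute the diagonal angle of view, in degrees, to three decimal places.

62.465°

Sensor diagonal = √(8.8² + 6.6²) = √121.0000 ≈ 11.0000 mm.
Angle of view α = 2·arctan(d/2f) with d = 11.0000 mm and f = 9.07 mm.
d/2f = 0.60639; arctan(0.60639) ≈ 31.2324°, so α ≈ 62.4648°.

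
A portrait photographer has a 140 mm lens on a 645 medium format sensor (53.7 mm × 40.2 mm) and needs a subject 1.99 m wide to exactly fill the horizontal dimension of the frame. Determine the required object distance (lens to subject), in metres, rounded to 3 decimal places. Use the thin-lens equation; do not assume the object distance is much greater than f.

W: 1.99 m = 1990 mm.
Magnification m = w/W = dᵢ/dₒ; combined with 1/f = 1/dₒ + 1/dᵢ this gives dₒ = f·(1 + W/w).
dₒ = 140 mm × (1 + 1990/53.7) = 140 × 38.0577 ≈ 5328.082 mm = 5.32808 m.

5.328 m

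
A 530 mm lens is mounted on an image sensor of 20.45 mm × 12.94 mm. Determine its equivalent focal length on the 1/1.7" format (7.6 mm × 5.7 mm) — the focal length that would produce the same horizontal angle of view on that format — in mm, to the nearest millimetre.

Equal angle of view means equal width/f ratio, so f₂ = f₁ · (width₂/width₁) = 530 × 7.6/20.45.
f₂ = 530 × 0.37164 ≈ 196.968 mm.

197 mm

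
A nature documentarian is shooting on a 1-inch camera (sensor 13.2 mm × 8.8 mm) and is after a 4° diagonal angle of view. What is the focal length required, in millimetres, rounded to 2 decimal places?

227.15 mm

Sensor diagonal = √(13.2² + 8.8²) = √251.6800 ≈ 15.8644 mm.
From α = 2·arctan(d/2f) we get f = d / (2·tan(α/2)).
With d = 15.8644 mm and α/2 = 2°, tan(α/2) ≈ 0.03492, so f ≈ 15.8644 / 0.06984 ≈ 227.1489 mm.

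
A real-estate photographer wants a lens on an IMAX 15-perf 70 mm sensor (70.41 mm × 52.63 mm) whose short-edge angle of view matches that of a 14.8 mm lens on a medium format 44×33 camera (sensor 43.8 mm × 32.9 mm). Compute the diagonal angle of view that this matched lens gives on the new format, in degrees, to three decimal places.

123.381°

Equal short-edge AOV ⇒ f₂ = f₁ · 52.63/32.9 = 14.8 × 1.59970 ≈ 23.6755 mm.
Sensor diagonal = √(70.41² + 52.63²) = √7727.4850 ≈ 87.9061 mm.
Diagonal AOV on the new format = 2·arctan(87.9061 / (2 × 23.6755)) = 2·arctan(1.85648) ≈ 123.3814°.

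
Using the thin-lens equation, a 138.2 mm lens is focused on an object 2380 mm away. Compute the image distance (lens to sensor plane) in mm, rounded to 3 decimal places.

1/dᵢ = 1/f − 1/dₒ = 1/138.2 − 1/2380 = 0.0068157 mm⁻¹.
dᵢ = 1/0.0068157 ≈ 146.7196 mm.

146.720 mm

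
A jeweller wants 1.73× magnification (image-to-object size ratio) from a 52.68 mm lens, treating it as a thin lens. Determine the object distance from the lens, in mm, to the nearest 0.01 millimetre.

83.13 mm

With m = dᵢ/dₒ and 1/f = 1/dₒ + 1/dᵢ, substituting dᵢ = m·dₒ gives 1/f = (1 + 1/m)/dₒ, hence dₒ = f·(1 + 1/m).
dₒ = 52.68 × (1 + 1/1.73) = 52.68 × 1.57803 ≈ 83.131 mm.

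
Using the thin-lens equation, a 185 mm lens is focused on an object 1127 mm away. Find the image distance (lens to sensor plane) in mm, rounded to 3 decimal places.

221.332 mm

1/dᵢ = 1/f − 1/dₒ = 1/185 − 1/1127 = 0.0045181 mm⁻¹.
dᵢ = 1/0.0045181 ≈ 221.3323 mm.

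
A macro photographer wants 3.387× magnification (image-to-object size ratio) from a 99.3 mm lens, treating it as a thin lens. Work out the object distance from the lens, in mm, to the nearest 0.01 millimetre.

With m = dᵢ/dₒ and 1/f = 1/dₒ + 1/dᵢ, substituting dᵢ = m·dₒ gives 1/f = (1 + 1/m)/dₒ, hence dₒ = f·(1 + 1/m).
dₒ = 99.3 × (1 + 1/3.387) = 99.3 × 1.29525 ≈ 128.618 mm.

128.62 mm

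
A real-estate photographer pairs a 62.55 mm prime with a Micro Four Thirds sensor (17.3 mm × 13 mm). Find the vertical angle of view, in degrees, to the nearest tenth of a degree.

11.9°

Angle of view α = 2·arctan(h/2f) with h = 13 mm and f = 62.55 mm.
h/2f = 0.10392; arctan(0.10392) ≈ 5.9327°, so α ≈ 11.8654°.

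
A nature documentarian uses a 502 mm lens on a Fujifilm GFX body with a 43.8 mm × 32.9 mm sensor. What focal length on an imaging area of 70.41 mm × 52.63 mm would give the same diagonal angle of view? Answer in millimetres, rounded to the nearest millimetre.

Sensor diagonal = √(43.8² + 32.9²) = √3000.8500 ≈ 54.7800 mm.
Sensor diagonal = √(70.41² + 52.63²) = √7727.4850 ≈ 87.9061 mm.
Equal angle of view means equal diagonal/f ratio, so f₂ = f₁ · (diagonal₂/diagonal₁) = 502 × 87.9061/54.7800.
f₂ = 502 × 1.60471 ≈ 805.565 mm.

806 mm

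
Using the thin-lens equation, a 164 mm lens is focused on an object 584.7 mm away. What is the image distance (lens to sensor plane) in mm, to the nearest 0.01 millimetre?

227.93 mm

1/dᵢ = 1/f − 1/dₒ = 1/164 − 1/584.7 = 0.0043873 mm⁻¹.
dᵢ = 1/0.0043873 ≈ 227.9315 mm.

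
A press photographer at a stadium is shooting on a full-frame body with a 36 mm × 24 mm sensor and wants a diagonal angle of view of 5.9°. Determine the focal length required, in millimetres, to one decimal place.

419.8 mm

Sensor diagonal = √(36² + 24²) = √1872.0000 ≈ 43.2666 mm.
From α = 2·arctan(d/2f) we get f = d / (2·tan(α/2)).
With d = 43.2666 mm and α/2 = 2.95°, tan(α/2) ≈ 0.05153, so f ≈ 43.2666 / 0.10307 ≈ 419.7972 mm.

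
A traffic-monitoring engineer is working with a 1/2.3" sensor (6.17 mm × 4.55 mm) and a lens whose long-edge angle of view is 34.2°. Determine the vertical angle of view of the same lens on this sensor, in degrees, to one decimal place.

25.6°

From the long-edge AOV: f = 6.17 / (2·tan(17.1°)) = 6.17 / 0.61528 ≈ 10.0279 mm.
Vertical AOV = 2·arctan(4.55 / (2 × 10.0279)) = 2·arctan(0.22687) ≈ 25.5642°.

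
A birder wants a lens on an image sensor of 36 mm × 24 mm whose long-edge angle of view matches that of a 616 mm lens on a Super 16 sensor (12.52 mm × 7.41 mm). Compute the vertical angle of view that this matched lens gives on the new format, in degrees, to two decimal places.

0.78°

Equal long-edge AOV ⇒ f₂ = f₁ · 36/12.52 = 616 × 2.87540 ≈ 1771.2460 mm.
Vertical AOV on the new format = 2·arctan(24 / (2 × 1771.2460)) = 2·arctan(0.00677) ≈ 0.7763°.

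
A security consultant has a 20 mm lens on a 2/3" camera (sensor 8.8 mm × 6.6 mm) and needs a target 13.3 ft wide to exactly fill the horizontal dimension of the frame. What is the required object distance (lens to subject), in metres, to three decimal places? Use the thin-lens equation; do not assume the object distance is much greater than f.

W: 13.3 ft × 304.8 mm/ft = 4053.84 mm.
Magnification m = w/W = dᵢ/dₒ; combined with 1/f = 1/dₒ + 1/dᵢ this gives dₒ = f·(1 + W/w).
dₒ = 20 mm × (1 + 4053.84/8.8) = 20 × 461.6636 ≈ 9233.272 mm = 9.23327 m.

9.233 m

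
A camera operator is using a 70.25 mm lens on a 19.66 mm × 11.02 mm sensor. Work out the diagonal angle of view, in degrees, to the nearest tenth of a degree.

Sensor diagonal = √(19.66² + 11.02²) = √507.9560 ≈ 22.5379 mm.
Angle of view α = 2·arctan(d/2f) with d = 22.5379 mm and f = 70.25 mm.
d/2f = 0.16041; arctan(0.16041) ≈ 9.1133°, so α ≈ 18.2266°.

18.2°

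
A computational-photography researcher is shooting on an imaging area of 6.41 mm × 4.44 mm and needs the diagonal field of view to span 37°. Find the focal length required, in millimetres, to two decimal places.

11.65 mm

Sensor diagonal = √(6.41² + 4.44²) = √60.8017 ≈ 7.7975 mm.
From α = 2·arctan(d/2f) we get f = d / (2·tan(α/2)).
With d = 7.7975 mm and α/2 = 18.5°, tan(α/2) ≈ 0.33460, so f ≈ 7.7975 / 0.66919 ≈ 11.6522 mm.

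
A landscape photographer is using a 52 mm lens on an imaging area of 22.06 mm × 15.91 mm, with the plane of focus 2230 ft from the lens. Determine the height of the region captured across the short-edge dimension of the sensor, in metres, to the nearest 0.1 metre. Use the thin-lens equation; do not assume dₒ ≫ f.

dₒ: 2230 ft × 304.8 mm/ft = 679703.98 mm.
Similar triangles through the lens centre give W/dₒ = h/dᵢ; with 1/f = 1/dₒ + 1/dᵢ this gives W = h·(dₒ − f)/f.
W = 15.91 mm × (679704 − 52) / 52 = 15.91 × 13070.2304 ≈ 207947.365 mm = 207.947 m.

207.9 m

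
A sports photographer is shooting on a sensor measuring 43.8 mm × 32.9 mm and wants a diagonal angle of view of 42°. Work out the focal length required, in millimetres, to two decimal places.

Sensor diagonal = √(43.8² + 32.9²) = √3000.8500 ≈ 54.7800 mm.
From α = 2·arctan(d/2f) we get f = d / (2·tan(α/2)).
With d = 54.7800 mm and α/2 = 21°, tan(α/2) ≈ 0.38386, so f ≈ 54.7800 / 0.76773 ≈ 71.3534 mm.

71.35 mm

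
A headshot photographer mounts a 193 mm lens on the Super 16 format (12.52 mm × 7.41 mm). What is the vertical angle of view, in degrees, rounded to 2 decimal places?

2.20°

Angle of view α = 2·arctan(h/2f) with h = 7.41 mm and f = 193 mm.
h/2f = 0.01920; arctan(0.01920) ≈ 1.0998°, so α ≈ 2.1995°.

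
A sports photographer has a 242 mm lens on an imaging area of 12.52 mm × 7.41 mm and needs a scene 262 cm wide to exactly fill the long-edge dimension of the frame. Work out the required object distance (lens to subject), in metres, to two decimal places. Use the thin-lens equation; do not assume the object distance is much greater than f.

50.88 m

W: 262 cm = 2620 mm.
Magnification m = w/W = dᵢ/dₒ; combined with 1/f = 1/dₒ + 1/dᵢ this gives dₒ = f·(1 + W/w).
dₒ = 242 mm × (1 + 2620/12.52) = 242 × 210.2652 ≈ 50884.173 mm = 50.8842 m.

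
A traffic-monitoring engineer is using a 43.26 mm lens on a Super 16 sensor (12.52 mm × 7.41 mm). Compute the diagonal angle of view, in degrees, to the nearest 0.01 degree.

Sensor diagonal = √(12.52² + 7.41²) = √211.6585 ≈ 14.5485 mm.
Angle of view α = 2·arctan(d/2f) with d = 14.5485 mm and f = 43.26 mm.
d/2f = 0.16815; arctan(0.16815) ≈ 9.5451°, so α ≈ 19.0902°.

19.09°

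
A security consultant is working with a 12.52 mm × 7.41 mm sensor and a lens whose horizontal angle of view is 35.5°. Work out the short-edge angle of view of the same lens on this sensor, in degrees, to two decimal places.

From the horizontal AOV: f = 12.52 / (2·tan(17.75°)) = 12.52 / 0.64021 ≈ 19.5562 mm.
Short-edge AOV = 2·arctan(7.41 / (2 × 19.5562)) = 2·arctan(0.18945) ≈ 21.4555°.

21.46°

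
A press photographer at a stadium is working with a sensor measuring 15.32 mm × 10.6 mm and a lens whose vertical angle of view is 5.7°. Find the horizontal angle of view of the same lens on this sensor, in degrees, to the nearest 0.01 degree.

From the vertical AOV: f = 10.6 / (2·tan(2.85°)) = 10.6 / 0.09957 ≈ 106.4622 mm.
Horizontal AOV = 2·arctan(15.32 / (2 × 106.4622)) = 2·arctan(0.07195) ≈ 8.2307°.

8.23°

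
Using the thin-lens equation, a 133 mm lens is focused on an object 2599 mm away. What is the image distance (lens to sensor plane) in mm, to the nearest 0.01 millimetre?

140.17 mm

1/dᵢ = 1/f − 1/dₒ = 1/133 − 1/2599 = 0.0071340 mm⁻¹.
dᵢ = 1/0.0071340 ≈ 140.1732 mm.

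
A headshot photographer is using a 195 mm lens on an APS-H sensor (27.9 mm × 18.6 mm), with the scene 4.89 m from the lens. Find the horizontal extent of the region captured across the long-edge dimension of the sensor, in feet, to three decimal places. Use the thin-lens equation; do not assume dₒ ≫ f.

dₒ: 4.89 m = 4890 mm.
Similar triangles through the lens centre give W/dₒ = w/dᵢ; with 1/f = 1/dₒ + 1/dᵢ this gives W = w·(dₒ − f)/f.
W = 27.9 mm × (4890 − 195) / 195 = 27.9 × 24.0769 ≈ 671.746 mm = 671.746/304.8 ft = 2.20389 ft.

2.204 ft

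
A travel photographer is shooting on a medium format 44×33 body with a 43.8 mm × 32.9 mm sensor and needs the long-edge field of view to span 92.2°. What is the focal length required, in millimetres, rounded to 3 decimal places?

21.075 mm

From α = 2·arctan(w/2f) we get f = w / (2·tan(α/2)).
With w = 43.8 mm and α/2 = 46.1°, tan(α/2) ≈ 1.03915, so f ≈ 43.8 / 2.07831 ≈ 21.0748 mm.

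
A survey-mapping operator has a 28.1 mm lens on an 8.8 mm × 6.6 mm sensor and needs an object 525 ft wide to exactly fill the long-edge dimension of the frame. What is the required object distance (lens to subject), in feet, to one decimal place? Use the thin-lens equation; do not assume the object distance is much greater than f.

W: 525 ft × 304.8 mm/ft = 160019.99 mm.
Magnification m = w/W = dᵢ/dₒ; combined with 1/f = 1/dₒ + 1/dᵢ this gives dₒ = f·(1 + W/w).
dₒ = 28.1 mm × (1 + 160020/8.8) = 28.1 × 18185.0903 ≈ 511001.038 mm = 511001.038/304.8 ft = 1676.51 ft.

1676.5 ft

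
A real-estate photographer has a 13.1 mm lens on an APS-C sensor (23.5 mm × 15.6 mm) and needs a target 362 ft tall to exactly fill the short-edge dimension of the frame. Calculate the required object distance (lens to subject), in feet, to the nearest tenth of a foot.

W: 362 ft × 304.8 mm/ft = 110337.60 mm.
Magnification m = h/W = dᵢ/dₒ; combined with 1/f = 1/dₒ + 1/dᵢ this gives dₒ = f·(1 + W/h).
dₒ = 13.1 mm × (1 + 110338/15.6) = 13.1 × 7073.9229 ≈ 92668.389 mm = 92668.389/304.8 ft = 304.03 ft.

304.0 ft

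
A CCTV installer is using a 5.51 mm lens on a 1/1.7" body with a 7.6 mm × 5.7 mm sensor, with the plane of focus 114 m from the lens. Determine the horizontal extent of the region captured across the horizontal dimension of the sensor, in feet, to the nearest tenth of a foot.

515.9 ft

dₒ: 114 m = 114000 mm.
Similar triangles through the lens centre give W/dₒ = w/dᵢ; with 1/f = 1/dₒ + 1/dᵢ this gives W = w·(dₒ − f)/f.
W = 7.6 mm × (114000 − 5.51) / 5.51 = 7.6 × 20688.6552 ≈ 157233.779 mm = 157233.779/304.8 ft = 515.859 ft.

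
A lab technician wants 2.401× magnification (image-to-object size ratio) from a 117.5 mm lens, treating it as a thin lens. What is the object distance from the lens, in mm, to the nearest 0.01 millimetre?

166.44 mm

With m = dᵢ/dₒ and 1/f = 1/dₒ + 1/dᵢ, substituting dᵢ = m·dₒ gives 1/f = (1 + 1/m)/dₒ, hence dₒ = f·(1 + 1/m).
dₒ = 117.5 × (1 + 1/2.401) = 117.5 × 1.41649 ≈ 166.438 mm.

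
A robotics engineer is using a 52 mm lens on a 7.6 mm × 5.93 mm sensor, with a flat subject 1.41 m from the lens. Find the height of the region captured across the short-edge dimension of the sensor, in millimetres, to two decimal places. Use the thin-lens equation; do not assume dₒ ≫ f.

154.86 mm

dₒ: 1.41 m = 1410 mm.
Similar triangles through the lens centre give W/dₒ = h/dᵢ; with 1/f = 1/dₒ + 1/dᵢ this gives W = h·(dₒ − f)/f.
W = 5.93 mm × (1410 − 52) / 52 = 5.93 × 26.1154 ≈ 154.864 mm.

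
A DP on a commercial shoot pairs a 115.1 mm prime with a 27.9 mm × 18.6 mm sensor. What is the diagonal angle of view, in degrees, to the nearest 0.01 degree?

16.58°

Sensor diagonal = √(27.9² + 18.6²) = √1124.3700 ≈ 33.5316 mm.
Angle of view α = 2·arctan(d/2f) with d = 33.5316 mm and f = 115.1 mm.
d/2f = 0.14566; arctan(0.14566) ≈ 8.2876°, so α ≈ 16.5752°.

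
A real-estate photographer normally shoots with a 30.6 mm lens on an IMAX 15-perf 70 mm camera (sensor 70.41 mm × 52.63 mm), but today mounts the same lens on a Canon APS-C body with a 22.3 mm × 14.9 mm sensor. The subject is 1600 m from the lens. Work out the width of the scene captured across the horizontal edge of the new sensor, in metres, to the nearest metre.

The focal length stays 30.6 mm; the relevant sensor dimension is now w = 22.3 mm. Object distance dₒ = 1600 m = 1.6e+06 mm.
Thin-lens field width W = w·(dₒ − f)/f = 22.3 × (1.6e+06 − 30.6)/30.6 ≈ 1165990.772 mm = 1165.99 m.

1166 m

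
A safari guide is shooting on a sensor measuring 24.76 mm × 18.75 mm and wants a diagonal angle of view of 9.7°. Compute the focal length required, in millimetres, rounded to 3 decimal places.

183.016 mm

Sensor diagonal = √(24.76² + 18.75²) = √964.6201 ≈ 31.0583 mm.
From α = 2·arctan(d/2f) we get f = d / (2·tan(α/2)).
With d = 31.0583 mm and α/2 = 4.85°, tan(α/2) ≈ 0.08485, so f ≈ 31.0583 / 0.16970 ≈ 183.0164 mm.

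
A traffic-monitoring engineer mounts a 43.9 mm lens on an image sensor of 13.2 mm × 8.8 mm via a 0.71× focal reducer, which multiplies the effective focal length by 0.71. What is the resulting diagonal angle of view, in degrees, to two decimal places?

28.56°

Effective focal length f = 43.9 × 0.71 = 31.169 mm.
Sensor diagonal = √(13.2² + 8.8²) = √251.6800 ≈ 15.8644 mm.
α = 2·arctan(15.864 / (2 × 31.169)) = 2·arctan(0.25449) ≈ 28.5563°.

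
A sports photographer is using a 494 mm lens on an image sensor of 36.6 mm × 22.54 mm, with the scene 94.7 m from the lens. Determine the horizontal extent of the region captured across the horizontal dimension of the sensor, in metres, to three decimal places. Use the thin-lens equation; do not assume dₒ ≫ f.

6.980 m

dₒ: 94.7 m = 94700 mm.
Similar triangles through the lens centre give W/dₒ = w/dᵢ; with 1/f = 1/dₒ + 1/dᵢ this gives W = w·(dₒ − f)/f.
W = 36.6 mm × (94700 − 494) / 494 = 36.6 × 190.7004 ≈ 6979.635 mm = 6.97963 m.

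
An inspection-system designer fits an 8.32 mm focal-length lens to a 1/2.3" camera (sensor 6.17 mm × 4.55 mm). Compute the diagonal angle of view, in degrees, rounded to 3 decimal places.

Sensor diagonal = √(6.17² + 4.55²) = √58.7714 ≈ 7.6663 mm.
Angle of view α = 2·arctan(d/2f) with d = 7.6663 mm and f = 8.32 mm.
d/2f = 0.46071; arctan(0.46071) ≈ 24.7361°, so α ≈ 49.4722°.

49.472°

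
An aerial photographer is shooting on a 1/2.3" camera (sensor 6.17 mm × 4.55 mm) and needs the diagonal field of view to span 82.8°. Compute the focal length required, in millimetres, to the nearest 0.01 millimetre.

Sensor diagonal = √(6.17² + 4.55²) = √58.7714 ≈ 7.6663 mm.
From α = 2·arctan(d/2f) we get f = d / (2·tan(α/2)).
With d = 7.6663 mm and α/2 = 41.4°, tan(α/2) ≈ 0.88162, so f ≈ 7.6663 / 1.76324 ≈ 4.3478 mm.

4.35 mm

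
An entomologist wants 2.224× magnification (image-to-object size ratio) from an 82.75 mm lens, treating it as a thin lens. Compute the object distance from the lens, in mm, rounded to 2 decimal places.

119.96 mm

With m = dᵢ/dₒ and 1/f = 1/dₒ + 1/dᵢ, substituting dᵢ = m·dₒ gives 1/f = (1 + 1/m)/dₒ, hence dₒ = f·(1 + 1/m).
dₒ = 82.75 × (1 + 1/2.224) = 82.75 × 1.44964 ≈ 119.958 mm.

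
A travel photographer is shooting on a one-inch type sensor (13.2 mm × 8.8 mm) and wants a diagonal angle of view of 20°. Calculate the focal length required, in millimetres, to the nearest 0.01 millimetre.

44.99 mm

Sensor diagonal = √(13.2² + 8.8²) = √251.6800 ≈ 15.8644 mm.
From α = 2·arctan(d/2f) we get f = d / (2·tan(α/2)).
With d = 15.8644 mm and α/2 = 10°, tan(α/2) ≈ 0.17633, so f ≈ 15.8644 / 0.35265 ≈ 44.9858 mm.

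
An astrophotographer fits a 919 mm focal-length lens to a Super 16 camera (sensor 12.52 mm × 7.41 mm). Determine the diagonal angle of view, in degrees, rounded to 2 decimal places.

Sensor diagonal = √(12.52² + 7.41²) = √211.6585 ≈ 14.5485 mm.
Angle of view α = 2·arctan(d/2f) with d = 14.5485 mm and f = 919 mm.
d/2f = 0.00792; arctan(0.00792) ≈ 0.4535°, so α ≈ 0.9070°.

0.91°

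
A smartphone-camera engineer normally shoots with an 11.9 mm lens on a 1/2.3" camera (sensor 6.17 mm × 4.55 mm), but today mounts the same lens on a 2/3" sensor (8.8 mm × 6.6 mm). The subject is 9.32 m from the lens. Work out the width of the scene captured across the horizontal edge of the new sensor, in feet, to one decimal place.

22.6 ft

The focal length stays 11.9 mm; the relevant sensor dimension is now w = 8.8 mm. Object distance dₒ = 9.32 m = 9320 mm.
Thin-lens field width W = w·(dₒ − f)/f = 8.8 × (9320 − 11.9)/11.9 ≈ 6883.301 mm = 6883.301/304.8 ft = 22.583 ft.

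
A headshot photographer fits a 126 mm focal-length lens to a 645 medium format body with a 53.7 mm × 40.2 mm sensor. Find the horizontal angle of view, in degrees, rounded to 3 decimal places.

24.059°

Angle of view α = 2·arctan(w/2f) with w = 53.7 mm and f = 126 mm.
w/2f = 0.21310; arctan(0.21310) ≈ 12.0295°, so α ≈ 24.0591°.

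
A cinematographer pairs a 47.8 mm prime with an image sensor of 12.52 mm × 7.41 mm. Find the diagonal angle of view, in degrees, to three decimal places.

Sensor diagonal = √(12.52² + 7.41²) = √211.6585 ≈ 14.5485 mm.
Angle of view α = 2·arctan(d/2f) with d = 14.5485 mm and f = 47.8 mm.
d/2f = 0.15218; arctan(0.15218) ≈ 8.6529°, so α ≈ 17.3059°.

17.306°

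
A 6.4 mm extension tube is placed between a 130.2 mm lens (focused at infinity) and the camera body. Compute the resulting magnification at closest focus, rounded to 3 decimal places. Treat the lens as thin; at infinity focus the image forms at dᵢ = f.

0.049×

The tube moves the image plane from f to f + e, so dᵢ = 130.2 + 6.4 = 136.6 mm. Focus is achieved when 1/f = 1/dₒ + 1/dᵢ, giving dₒ = 1/(1/f − 1/(f+e)).
Magnification m = dᵢ/dₒ = (f+e)·(1/f − 1/(f+e)) = e/f = 6.4/130.2 ≈ 0.0492.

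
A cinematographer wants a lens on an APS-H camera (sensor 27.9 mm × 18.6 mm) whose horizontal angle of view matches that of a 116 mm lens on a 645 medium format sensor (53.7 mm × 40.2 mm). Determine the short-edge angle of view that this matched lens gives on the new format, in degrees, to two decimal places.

17.54°

Equal horizontal AOV ⇒ f₂ = f₁ · 27.9/53.7 = 116 × 0.51955 ≈ 60.2682 mm.
Short-edge AOV on the new format = 2·arctan(18.6 / (2 × 60.2682)) = 2·arctan(0.15431) ≈ 17.5443°.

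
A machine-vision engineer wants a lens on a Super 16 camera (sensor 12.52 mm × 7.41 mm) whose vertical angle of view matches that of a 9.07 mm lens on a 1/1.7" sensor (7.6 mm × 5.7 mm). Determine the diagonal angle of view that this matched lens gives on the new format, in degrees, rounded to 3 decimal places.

63.344°

Equal vertical AOV ⇒ f₂ = f₁ · 7.41/5.7 = 9.07 × 1.30000 ≈ 11.7910 mm.
Sensor diagonal = √(12.52² + 7.41²) = √211.6585 ≈ 14.5485 mm.
Diagonal AOV on the new format = 2·arctan(14.5485 / (2 × 11.7910)) = 2·arctan(0.61693) ≈ 63.3435°.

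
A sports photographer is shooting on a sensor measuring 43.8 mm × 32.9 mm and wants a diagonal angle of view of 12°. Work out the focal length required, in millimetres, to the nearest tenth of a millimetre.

Sensor diagonal = √(43.8² + 32.9²) = √3000.8500 ≈ 54.7800 mm.
From α = 2·arctan(d/2f) we get f = d / (2·tan(α/2)).
With d = 54.7800 mm and α/2 = 6°, tan(α/2) ≈ 0.10510, so f ≈ 54.7800 / 0.21021 ≈ 260.5985 mm.

260.6 mm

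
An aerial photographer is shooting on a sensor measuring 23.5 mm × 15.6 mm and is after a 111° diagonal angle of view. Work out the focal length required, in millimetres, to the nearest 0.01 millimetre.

9.69 mm

Sensor diagonal = √(23.5² + 15.6²) = √795.6100 ≈ 28.2066 mm.
From α = 2·arctan(d/2f) we get f = d / (2·tan(α/2)).
With d = 28.2066 mm and α/2 = 55.5°, tan(α/2) ≈ 1.45501, so f ≈ 28.2066 / 2.91002 ≈ 9.6929 mm.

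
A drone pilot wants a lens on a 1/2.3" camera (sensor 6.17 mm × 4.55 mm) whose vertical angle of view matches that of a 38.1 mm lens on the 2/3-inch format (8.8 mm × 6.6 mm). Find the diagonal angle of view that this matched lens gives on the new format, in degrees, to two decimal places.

16.61°

Equal vertical AOV ⇒ f₂ = f₁ · 4.55/6.6 = 38.1 × 0.68939 ≈ 26.2659 mm.
Sensor diagonal = √(6.17² + 4.55²) = √58.7714 ≈ 7.6663 mm.
Diagonal AOV on the new format = 2·arctan(7.6663 / (2 × 26.2659)) = 2·arctan(0.14594) ≈ 16.6057°.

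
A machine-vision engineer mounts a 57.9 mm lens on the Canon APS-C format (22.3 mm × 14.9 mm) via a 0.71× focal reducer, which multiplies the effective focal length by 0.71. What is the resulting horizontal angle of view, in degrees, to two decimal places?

30.35°

Effective focal length f = 57.9 × 0.71 = 41.109 mm.
α = 2·arctan(22.3 / (2 × 41.109)) = 2·arctan(0.27123) ≈ 30.3505°.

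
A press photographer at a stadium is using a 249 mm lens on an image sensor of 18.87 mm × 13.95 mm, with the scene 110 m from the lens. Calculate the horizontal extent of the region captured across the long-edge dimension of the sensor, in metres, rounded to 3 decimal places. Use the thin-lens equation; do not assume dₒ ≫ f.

8.317 m

dₒ: 110 m = 110000 mm.
Similar triangles through the lens centre give W/dₒ = w/dᵢ; with 1/f = 1/dₒ + 1/dᵢ this gives W = w·(dₒ − f)/f.
W = 18.87 mm × (110000 − 249) / 249 = 18.87 × 440.7671 ≈ 8317.275 mm = 8.31727 m.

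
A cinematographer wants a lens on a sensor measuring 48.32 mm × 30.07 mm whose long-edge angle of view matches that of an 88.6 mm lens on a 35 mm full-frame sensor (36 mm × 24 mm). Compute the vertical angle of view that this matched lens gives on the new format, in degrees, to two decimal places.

Equal long-edge AOV ⇒ f₂ = f₁ · 48.32/36 = 88.6 × 1.34222 ≈ 118.9209 mm.
Vertical AOV on the new format = 2·arctan(30.07 / (2 × 118.9209)) = 2·arctan(0.12643) ≈ 14.4112°.

14.41°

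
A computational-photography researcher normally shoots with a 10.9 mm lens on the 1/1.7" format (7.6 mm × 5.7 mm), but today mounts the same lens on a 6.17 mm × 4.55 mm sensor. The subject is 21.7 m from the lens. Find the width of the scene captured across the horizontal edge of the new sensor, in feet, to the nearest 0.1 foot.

40.3 ft

The focal length stays 10.9 mm; the relevant sensor dimension is now w = 6.17 mm. Object distance dₒ = 21.7 m = 21700 mm.
Thin-lens field width W = w·(dₒ − f)/f = 6.17 × (21700 − 10.9)/10.9 ≈ 12277.224 mm = 12277.224/304.8 ft = 40.2796 ft.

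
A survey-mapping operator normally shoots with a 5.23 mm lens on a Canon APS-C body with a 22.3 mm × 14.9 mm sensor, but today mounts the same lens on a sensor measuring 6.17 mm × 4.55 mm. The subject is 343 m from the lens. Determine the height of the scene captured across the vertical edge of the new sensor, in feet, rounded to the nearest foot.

The focal length stays 5.23 mm; the relevant sensor dimension is now h = 4.55 mm. Object distance dₒ = 343 m = 343000 mm.
Thin-lens field height W = h·(dₒ − f)/f = 4.55 × (343000 − 5.23)/5.23 ≈ 298398.892 mm = 298398.892/304.8 ft = 978.999 ft.

979 ft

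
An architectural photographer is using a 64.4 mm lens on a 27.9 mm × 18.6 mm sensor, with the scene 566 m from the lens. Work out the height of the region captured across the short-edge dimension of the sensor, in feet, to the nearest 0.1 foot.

536.3 ft

dₒ: 566 m = 566000 mm.
Similar triangles through the lens centre give W/dₒ = h/dᵢ; with 1/f = 1/dₒ + 1/dᵢ this gives W = h·(dₒ − f)/f.
W = 18.6 mm × (566000 − 64.4) / 64.4 = 18.6 × 8787.8199 ≈ 163453.450 mm = 163453.450/304.8 ft = 536.265 ft.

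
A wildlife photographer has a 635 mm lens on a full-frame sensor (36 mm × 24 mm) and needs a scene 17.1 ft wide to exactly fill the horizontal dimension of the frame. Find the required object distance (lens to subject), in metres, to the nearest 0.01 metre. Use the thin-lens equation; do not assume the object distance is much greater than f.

92.57 m

W: 17.1 ft × 304.8 mm/ft = 5212.08 mm.
Magnification m = w/W = dᵢ/dₒ; combined with 1/f = 1/dₒ + 1/dᵢ this gives dₒ = f·(1 + W/w).
dₒ = 635 mm × (1 + 5212.08/36) = 635 × 145.7800 ≈ 92570.297 mm = 92.5703 m.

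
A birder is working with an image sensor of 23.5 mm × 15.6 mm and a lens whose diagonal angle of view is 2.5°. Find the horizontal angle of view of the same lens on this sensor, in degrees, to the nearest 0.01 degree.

2.08°

Sensor diagonal = √(23.5² + 15.6²) = √795.6100 ≈ 28.2066 mm.
From the diagonal AOV: f = 28.2066 / (2·tan(1.25°)) = 28.2066 / 0.04364 ≈ 646.3442 mm.
Horizontal AOV = 2·arctan(23.5 / (2 × 646.3442)) = 2·arctan(0.01818) ≈ 2.0829°.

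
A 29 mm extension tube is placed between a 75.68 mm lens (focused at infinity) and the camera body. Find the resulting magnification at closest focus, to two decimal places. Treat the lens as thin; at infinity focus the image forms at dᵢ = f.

The tube moves the image plane from f to f + e, so dᵢ = 75.68 + 29 = 104.68 mm. Focus is achieved when 1/f = 1/dₒ + 1/dᵢ, giving dₒ = 1/(1/f − 1/(f+e)).
Magnification m = dᵢ/dₒ = (f+e)·(1/f − 1/(f+e)) = e/f = 29/75.68 ≈ 0.3832.

0.38×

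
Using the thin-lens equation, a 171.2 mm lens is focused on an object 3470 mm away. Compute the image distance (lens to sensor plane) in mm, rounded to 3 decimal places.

1/dᵢ = 1/f − 1/dₒ = 1/171.2 − 1/3470 = 0.0055529 mm⁻¹.
dᵢ = 1/0.0055529 ≈ 180.0849 mm.

180.085 mm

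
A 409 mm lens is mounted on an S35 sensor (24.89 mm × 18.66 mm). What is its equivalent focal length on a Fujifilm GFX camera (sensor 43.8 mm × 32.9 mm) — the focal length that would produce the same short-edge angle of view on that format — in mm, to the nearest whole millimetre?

721 mm

Equal angle of view means equal height/f ratio, so f₂ = f₁ · (height₂/height₁) = 409 × 32.9/18.66.
f₂ = 409 × 1.76313 ≈ 721.120 mm.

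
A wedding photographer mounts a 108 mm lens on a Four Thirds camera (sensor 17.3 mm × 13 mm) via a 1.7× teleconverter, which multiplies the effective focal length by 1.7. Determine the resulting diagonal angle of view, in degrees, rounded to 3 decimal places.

6.745°

Effective focal length f = 108 × 1.7 = 183.6 mm.
Sensor diagonal = √(17.3² + 13²) = √468.2900 ≈ 21.6400 mm.
α = 2·arctan(21.640 / (2 × 183.6)) = 2·arctan(0.05893) ≈ 6.7454°.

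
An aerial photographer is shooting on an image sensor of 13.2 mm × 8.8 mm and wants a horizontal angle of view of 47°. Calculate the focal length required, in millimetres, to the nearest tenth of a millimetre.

15.2 mm

From α = 2·arctan(w/2f) we get f = w / (2·tan(α/2)).
With w = 13.2 mm and α/2 = 23.5°, tan(α/2) ≈ 0.43481, so f ≈ 13.2 / 0.86962 ≈ 15.1790 mm.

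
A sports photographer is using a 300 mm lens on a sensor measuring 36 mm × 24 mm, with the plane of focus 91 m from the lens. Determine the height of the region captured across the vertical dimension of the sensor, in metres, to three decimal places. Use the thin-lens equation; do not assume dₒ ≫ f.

7.256 m

dₒ: 91 m = 91000 mm.
Similar triangles through the lens centre give W/dₒ = h/dᵢ; with 1/f = 1/dₒ + 1/dᵢ this gives W = h·(dₒ − f)/f.
W = 24 mm × (91000 − 300) / 300 = 24 × 302.3333 ≈ 7256.000 mm = 7.256 m.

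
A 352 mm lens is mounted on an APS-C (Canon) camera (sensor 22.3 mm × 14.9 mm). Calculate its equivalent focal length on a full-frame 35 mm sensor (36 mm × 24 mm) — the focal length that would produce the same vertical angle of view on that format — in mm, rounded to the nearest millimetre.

567 mm

Equal angle of view means equal height/f ratio, so f₂ = f₁ · (height₂/height₁) = 352 × 24/14.9.
f₂ = 352 × 1.61074 ≈ 566.980 mm.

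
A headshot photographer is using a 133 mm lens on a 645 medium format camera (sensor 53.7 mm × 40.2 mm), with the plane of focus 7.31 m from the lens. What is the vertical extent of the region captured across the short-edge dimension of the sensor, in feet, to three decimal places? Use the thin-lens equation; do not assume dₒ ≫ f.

dₒ: 7.31 m = 7310 mm.
Similar triangles through the lens centre give W/dₒ = h/dᵢ; with 1/f = 1/dₒ + 1/dᵢ this gives W = h·(dₒ − f)/f.
W = 40.2 mm × (7310 − 133) / 133 = 40.2 × 53.9624 ≈ 2169.289 mm = 2169.289/304.8 ft = 7.11709 ft.

7.117 ft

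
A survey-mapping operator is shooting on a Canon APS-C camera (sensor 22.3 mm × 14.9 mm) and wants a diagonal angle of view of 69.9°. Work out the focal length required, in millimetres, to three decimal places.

19.187 mm

Sensor diagonal = √(22.3² + 14.9²) = √719.3000 ≈ 26.8198 mm.
From α = 2·arctan(d/2f) we get f = d / (2·tan(α/2)).
With d = 26.8198 mm and α/2 = 34.95°, tan(α/2) ≈ 0.69891, so f ≈ 26.8198 / 1.39782 ≈ 19.1869 mm.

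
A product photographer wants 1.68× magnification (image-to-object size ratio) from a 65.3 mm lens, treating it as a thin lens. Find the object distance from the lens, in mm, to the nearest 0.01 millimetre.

With m = dᵢ/dₒ and 1/f = 1/dₒ + 1/dᵢ, substituting dᵢ = m·dₒ gives 1/f = (1 + 1/m)/dₒ, hence dₒ = f·(1 + 1/m).
dₒ = 65.3 × (1 + 1/1.68) = 65.3 × 1.59524 ≈ 104.169 mm.

104.17 mm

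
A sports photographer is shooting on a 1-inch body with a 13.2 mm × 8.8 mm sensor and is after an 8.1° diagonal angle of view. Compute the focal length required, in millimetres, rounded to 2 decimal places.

112.03 mm

Sensor diagonal = √(13.2² + 8.8²) = √251.6800 ≈ 15.8644 mm.
From α = 2·arctan(d/2f) we get f = d / (2·tan(α/2)).
With d = 15.8644 mm and α/2 = 4.05°, tan(α/2) ≈ 0.07080, so f ≈ 15.8644 / 0.14161 ≈ 112.0309 mm.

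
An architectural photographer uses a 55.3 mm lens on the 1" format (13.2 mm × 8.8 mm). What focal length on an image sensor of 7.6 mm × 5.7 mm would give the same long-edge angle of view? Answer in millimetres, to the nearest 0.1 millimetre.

31.8 mm

Equal angle of view means equal width/f ratio, so f₂ = f₁ · (width₂/width₁) = 55.3 × 7.6/13.2.
f₂ = 55.3 × 0.57576 ≈ 31.839 mm.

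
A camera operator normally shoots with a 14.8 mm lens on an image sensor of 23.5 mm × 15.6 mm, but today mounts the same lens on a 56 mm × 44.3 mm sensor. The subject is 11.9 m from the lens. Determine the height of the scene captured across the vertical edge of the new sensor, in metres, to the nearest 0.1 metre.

35.6 m

The focal length stays 14.8 mm; the relevant sensor dimension is now h = 44.3 mm. Object distance dₒ = 11.9 m = 11900 mm.
Thin-lens field height W = h·(dₒ − f)/f = 44.3 × (11900 − 14.8)/14.8 ≈ 35575.295 mm = 35.5753 m.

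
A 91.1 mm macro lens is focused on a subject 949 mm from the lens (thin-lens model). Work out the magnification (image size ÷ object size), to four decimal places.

0.1062×

Thin lens: 1/f = 1/dₒ + 1/dᵢ → 1/dᵢ = 1/91.1 − 1/949 = 0.0099232 mm⁻¹, so dᵢ ≈ 100.7739 mm.
Magnification m = dᵢ/dₒ = 100.7739/949 ≈ 0.10619.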